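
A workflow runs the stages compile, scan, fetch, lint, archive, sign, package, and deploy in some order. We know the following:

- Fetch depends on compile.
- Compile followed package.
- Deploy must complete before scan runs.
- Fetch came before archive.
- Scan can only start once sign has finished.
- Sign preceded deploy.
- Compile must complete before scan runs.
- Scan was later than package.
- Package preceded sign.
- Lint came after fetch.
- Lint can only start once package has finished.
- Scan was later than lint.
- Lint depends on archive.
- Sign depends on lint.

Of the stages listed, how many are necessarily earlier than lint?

Directly stated before lint: archive, fetch, and package.
Compile reaches lint via compile → fetch → lint.
No chain forces deploy (or any of the others) ahead of lint.
That's archive, compile, fetch, and package — 4 in all.

4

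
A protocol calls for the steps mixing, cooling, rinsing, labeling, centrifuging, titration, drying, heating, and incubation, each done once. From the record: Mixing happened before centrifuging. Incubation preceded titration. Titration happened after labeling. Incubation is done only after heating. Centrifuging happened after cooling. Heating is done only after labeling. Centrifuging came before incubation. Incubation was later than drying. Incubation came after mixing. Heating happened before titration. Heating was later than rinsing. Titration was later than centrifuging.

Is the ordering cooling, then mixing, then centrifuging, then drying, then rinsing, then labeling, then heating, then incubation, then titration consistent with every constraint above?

yes

Check each stated constraint against the proposed order — e.g. centrifuging is ahead of titration; mixing is ahead of incubation. Every pair is in the required order; nothing is violated.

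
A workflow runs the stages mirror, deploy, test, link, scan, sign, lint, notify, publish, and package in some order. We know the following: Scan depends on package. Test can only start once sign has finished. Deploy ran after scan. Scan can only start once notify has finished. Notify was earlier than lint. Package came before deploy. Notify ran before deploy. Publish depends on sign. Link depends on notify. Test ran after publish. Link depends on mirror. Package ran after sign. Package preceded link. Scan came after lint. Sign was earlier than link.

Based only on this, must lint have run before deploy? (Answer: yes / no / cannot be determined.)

Chain the constraints: lint → scan → deploy. Each link is directly stated, so lint comes before deploy.

yes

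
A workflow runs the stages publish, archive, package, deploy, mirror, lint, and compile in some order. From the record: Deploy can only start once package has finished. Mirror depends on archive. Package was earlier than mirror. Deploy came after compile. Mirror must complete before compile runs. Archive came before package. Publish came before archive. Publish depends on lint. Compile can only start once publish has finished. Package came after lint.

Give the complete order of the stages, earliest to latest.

The constraints fix every adjacent pair, so only one ordering works:
lint → publish → archive → package → mirror → compile → deploy.

lint, publish, archive, package, mirror, compile, deploy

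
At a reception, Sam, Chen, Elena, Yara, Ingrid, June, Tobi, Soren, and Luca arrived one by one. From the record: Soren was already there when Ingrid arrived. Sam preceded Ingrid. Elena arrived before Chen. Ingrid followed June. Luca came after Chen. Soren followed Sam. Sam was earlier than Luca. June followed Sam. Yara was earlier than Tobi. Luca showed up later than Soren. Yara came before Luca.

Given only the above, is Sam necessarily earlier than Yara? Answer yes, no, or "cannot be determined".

cannot be determined

No chain of stated constraints runs from Sam to Yara, and none runs from Yara to Sam either.
So the relative order of Sam and Yara is not fixed by the given facts.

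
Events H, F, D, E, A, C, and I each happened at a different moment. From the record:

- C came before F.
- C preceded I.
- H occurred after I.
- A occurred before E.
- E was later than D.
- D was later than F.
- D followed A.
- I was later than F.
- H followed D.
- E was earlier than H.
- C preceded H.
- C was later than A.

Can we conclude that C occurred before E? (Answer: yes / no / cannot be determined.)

Chain the constraints: C → F → D → E. Each link is directly stated, so C comes before E.

yes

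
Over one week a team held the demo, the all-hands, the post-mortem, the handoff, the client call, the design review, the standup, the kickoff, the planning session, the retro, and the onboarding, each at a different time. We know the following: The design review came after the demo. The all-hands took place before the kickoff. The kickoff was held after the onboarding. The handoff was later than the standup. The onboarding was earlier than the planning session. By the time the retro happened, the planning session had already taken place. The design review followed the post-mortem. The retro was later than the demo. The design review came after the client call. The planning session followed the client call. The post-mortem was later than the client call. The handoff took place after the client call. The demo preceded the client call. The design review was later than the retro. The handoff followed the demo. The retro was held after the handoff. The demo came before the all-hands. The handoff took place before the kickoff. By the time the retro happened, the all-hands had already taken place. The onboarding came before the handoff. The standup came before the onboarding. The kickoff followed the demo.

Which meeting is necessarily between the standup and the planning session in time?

the onboarding

Tracing the constraints gives the standup → the onboarding → the planning session, so the onboarding sits after the standup and before the planning session.
No other meeting is forced both after the standup and before the planning session.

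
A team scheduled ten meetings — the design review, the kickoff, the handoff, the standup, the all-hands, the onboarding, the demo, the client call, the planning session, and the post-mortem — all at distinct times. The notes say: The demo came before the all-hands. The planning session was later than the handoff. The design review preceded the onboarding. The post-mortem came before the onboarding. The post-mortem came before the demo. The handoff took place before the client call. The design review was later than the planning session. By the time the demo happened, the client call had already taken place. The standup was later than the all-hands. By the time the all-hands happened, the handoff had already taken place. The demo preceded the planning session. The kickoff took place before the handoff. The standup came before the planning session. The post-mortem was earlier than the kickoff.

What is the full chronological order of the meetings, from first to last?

the post-mortem, the kickoff, the handoff, the client call, the demo, the all-hands, the standup, the planning session, the design review, the onboarding

The constraints fix every adjacent pair, so only one ordering works:
the post-mortem → the kickoff → the handoff → the client call → the demo → the all-hands → the standup → the planning session → the design review → the onboarding.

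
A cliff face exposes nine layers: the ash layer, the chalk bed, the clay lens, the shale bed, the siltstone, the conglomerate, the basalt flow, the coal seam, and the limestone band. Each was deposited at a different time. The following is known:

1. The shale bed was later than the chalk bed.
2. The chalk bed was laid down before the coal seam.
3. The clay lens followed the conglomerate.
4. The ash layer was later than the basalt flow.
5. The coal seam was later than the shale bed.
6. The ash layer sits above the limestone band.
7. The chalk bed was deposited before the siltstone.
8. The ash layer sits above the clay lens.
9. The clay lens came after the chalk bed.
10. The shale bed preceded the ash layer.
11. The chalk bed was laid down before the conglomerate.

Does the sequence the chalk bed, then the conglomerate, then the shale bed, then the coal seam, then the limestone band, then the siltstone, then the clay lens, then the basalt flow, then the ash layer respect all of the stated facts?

Check each stated constraint against the proposed order — e.g. the shale bed is ahead of the ash layer; the chalk bed is ahead of the clay lens. Every pair is in the required order; nothing is violated.

yes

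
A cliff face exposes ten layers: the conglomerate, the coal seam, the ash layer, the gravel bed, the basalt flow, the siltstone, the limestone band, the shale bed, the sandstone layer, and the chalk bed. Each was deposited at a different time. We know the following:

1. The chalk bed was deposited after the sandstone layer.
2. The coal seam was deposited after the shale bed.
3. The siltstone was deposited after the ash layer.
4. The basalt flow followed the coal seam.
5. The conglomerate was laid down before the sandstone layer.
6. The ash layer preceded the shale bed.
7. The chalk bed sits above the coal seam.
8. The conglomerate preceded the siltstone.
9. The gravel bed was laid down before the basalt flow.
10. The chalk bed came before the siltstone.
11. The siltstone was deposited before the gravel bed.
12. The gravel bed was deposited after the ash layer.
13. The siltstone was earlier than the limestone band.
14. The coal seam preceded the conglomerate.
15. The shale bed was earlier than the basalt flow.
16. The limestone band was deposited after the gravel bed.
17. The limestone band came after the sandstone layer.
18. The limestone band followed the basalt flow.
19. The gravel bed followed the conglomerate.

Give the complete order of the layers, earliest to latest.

The constraints fix every adjacent pair, so only one ordering works:
the ash layer → the shale bed → the coal seam → the conglomerate → the sandstone layer → the chalk bed → the siltstone → the gravel bed → the basalt flow → the limestone band.

the ash layer, the shale bed, the coal seam, the conglomerate, the sandstone layer, the chalk bed, the siltstone, the gravel bed, the basalt flow, the limestone band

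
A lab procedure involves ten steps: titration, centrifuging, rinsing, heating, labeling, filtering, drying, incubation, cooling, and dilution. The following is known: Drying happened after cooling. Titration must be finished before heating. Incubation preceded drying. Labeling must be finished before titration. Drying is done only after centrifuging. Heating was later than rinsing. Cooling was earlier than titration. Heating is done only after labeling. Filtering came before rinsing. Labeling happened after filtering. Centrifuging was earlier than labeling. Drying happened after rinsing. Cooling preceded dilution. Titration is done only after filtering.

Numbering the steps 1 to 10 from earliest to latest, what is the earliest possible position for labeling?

3

Centrifuging and filtering must both come before labeling — 2 forced predecessors.
Nothing else is forced ahead of labeling, so its earliest slot is position 2 + 1 = 3.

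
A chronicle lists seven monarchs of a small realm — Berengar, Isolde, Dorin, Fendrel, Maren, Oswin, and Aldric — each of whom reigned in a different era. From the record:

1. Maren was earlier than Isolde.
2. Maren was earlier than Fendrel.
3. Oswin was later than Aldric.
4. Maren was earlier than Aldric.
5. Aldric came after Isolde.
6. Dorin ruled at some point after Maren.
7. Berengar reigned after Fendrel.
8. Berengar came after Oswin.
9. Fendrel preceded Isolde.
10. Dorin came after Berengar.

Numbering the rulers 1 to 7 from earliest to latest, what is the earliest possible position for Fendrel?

Maren must come before Fendrel — 1 forced predecessor.
Nothing else is forced ahead of Fendrel, so their earliest slot is position 1 + 1 = 2.

2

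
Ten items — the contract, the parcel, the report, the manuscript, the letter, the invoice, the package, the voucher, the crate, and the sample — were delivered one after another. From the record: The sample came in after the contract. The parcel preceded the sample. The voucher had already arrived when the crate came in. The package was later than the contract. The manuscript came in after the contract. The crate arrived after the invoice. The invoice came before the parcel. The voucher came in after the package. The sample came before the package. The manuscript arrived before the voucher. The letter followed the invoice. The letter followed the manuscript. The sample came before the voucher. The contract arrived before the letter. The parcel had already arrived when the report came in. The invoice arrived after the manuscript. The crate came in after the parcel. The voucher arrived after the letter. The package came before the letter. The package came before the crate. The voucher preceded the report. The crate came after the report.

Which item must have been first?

the contract

The contract has a chain of constraints placing it before every other item, so the contract must be first.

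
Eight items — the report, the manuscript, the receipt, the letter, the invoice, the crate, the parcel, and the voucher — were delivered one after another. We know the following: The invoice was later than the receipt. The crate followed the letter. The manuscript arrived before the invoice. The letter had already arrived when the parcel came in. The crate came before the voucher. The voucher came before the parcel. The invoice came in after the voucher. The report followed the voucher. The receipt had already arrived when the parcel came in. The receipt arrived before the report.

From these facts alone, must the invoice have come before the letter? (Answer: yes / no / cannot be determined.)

Tracing the constraints gives the letter → the crate → the voucher → the invoice, so the letter must come before the invoice.
That means the invoice cannot be before the letter.

no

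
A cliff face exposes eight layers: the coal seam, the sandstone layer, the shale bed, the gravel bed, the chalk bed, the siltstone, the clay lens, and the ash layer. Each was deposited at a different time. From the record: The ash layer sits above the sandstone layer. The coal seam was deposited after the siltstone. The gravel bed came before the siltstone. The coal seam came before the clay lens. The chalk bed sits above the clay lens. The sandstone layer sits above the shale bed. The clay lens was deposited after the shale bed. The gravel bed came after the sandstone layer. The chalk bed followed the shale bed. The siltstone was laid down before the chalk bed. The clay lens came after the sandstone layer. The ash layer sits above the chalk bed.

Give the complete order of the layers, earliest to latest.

the shale bed, the sandstone layer, the gravel bed, the siltstone, the coal seam, the clay lens, the chalk bed, the ash layer

The constraints fix every adjacent pair, so only one ordering works:
the shale bed → the sandstone layer → the gravel bed → the siltstone → the coal seam → the clay lens → the chalk bed → the ash layer.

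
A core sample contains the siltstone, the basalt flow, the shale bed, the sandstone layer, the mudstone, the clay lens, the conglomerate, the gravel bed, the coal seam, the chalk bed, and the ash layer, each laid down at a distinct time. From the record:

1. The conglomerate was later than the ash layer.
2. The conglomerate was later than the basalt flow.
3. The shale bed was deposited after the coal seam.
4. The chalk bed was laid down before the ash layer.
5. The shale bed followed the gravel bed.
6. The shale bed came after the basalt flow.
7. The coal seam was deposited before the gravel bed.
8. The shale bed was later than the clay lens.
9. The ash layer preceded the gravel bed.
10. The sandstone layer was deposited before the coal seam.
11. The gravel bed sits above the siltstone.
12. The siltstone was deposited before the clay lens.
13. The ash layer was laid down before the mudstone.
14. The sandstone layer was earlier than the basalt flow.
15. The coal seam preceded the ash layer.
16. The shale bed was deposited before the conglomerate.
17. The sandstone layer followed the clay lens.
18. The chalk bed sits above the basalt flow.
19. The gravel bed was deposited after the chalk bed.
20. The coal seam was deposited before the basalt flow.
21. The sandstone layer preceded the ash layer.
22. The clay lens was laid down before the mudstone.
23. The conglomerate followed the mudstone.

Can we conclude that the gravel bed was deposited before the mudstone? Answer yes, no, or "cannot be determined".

cannot be determined

No chain of stated constraints runs from the gravel bed to the mudstone, and none runs from the mudstone to the gravel bed either.
So the relative order of the gravel bed and the mudstone is not fixed by the given facts.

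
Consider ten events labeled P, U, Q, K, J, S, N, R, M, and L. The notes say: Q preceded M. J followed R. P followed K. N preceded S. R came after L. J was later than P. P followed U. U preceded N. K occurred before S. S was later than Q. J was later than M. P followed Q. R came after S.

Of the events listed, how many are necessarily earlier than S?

4

Directly stated before S: K, N, and Q.
U reaches S via U → N → S.
No chain forces J (or any of the others) ahead of S.
That's K, N, Q, and U — 4 in all.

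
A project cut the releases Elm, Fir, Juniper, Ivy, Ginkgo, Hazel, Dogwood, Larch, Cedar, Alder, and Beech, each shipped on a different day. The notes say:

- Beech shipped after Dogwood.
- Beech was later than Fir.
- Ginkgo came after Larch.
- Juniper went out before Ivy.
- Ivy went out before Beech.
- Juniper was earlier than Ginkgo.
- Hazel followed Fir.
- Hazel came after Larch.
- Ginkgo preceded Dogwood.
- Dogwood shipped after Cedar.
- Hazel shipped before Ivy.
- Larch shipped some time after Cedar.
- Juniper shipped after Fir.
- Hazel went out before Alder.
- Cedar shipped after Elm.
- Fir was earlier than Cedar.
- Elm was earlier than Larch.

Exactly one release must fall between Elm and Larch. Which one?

Tracing the constraints gives Elm → Cedar → Larch, so Cedar sits after Elm and before Larch.
No other release is forced both after Elm and before Larch.

Cedar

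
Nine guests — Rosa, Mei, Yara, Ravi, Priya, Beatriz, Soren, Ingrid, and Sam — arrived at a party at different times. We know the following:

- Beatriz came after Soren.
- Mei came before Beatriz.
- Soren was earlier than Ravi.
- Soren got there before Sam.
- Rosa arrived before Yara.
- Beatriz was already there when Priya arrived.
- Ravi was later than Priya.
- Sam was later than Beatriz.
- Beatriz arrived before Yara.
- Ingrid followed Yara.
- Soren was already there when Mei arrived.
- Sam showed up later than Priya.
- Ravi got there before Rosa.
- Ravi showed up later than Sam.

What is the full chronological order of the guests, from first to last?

The constraints fix every adjacent pair, so only one ordering works:
Soren → Mei → Beatriz → Priya → Sam → Ravi → Rosa → Yara → Ingrid.

Soren, Mei, Beatriz, Priya, Sam, Ravi, Rosa, Yara, Ingrid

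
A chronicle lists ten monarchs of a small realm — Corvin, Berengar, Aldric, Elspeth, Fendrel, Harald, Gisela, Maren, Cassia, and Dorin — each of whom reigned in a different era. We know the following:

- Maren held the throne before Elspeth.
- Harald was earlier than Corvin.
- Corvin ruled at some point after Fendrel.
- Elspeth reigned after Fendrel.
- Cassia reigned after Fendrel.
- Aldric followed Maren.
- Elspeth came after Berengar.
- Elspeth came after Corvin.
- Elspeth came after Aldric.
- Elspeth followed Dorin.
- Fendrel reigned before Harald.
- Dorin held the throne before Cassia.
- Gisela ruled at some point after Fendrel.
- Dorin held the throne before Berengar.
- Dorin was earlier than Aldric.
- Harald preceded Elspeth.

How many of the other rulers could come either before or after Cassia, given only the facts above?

7

Forced before Cassia: Dorin and Fendrel.
That leaves Aldric, Berengar, Corvin, Elspeth, Gisela, Harald, and Maren with no forced order relative to Cassia — 7.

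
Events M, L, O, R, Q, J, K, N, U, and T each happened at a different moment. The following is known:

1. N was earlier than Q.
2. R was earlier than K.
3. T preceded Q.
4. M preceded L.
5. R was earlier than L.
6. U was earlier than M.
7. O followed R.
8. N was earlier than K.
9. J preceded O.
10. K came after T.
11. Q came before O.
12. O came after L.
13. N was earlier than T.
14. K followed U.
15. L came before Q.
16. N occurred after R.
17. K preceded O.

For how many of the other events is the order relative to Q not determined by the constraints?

2

Forced before Q: L, M, N, R, T, and U; forced after Q: O.
That leaves J and K with no forced order relative to Q — 2.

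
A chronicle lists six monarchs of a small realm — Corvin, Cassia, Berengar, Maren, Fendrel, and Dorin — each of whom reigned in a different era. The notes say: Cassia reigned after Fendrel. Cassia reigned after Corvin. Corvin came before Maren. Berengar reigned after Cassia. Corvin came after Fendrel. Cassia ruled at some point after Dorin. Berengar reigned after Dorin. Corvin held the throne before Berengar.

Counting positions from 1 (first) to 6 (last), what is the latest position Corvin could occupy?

Corvin must come before Berengar, Cassia, and Maren — 3 rulers forced after them.
Everything else can be placed before Corvin in some valid order, so Corvin can sit as late as position 6 − 3 = 3.

3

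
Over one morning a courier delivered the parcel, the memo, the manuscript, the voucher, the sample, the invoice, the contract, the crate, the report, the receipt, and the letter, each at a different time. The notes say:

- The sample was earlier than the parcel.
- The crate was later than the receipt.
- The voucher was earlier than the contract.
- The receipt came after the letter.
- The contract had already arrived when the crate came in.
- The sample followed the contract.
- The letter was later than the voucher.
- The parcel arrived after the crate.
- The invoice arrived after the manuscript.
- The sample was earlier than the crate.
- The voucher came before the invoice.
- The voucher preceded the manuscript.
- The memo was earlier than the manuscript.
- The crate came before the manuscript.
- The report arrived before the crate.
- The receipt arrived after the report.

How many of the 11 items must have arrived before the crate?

6

Directly stated before the crate: the contract, the receipt, the report, and the sample.
The letter reaches the crate via the letter → the receipt → the crate.
The voucher reaches the crate via the voucher → the contract → the crate.
That's the contract, the letter, the receipt, the report, the sample, and the voucher — 6 in all.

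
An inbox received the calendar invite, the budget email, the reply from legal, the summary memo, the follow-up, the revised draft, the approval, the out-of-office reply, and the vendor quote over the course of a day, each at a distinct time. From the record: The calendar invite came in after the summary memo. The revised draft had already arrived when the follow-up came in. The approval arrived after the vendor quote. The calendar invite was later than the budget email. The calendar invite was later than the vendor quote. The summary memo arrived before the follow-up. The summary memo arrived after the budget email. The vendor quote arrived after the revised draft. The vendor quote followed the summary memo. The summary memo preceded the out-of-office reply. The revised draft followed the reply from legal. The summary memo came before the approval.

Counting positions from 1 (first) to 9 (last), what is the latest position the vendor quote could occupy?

7

The vendor quote must come before the approval and the calendar invite — 2 messages forced after it.
Everything else can be placed before the vendor quote in some valid order, so the vendor quote can sit as late as position 9 − 2 = 7.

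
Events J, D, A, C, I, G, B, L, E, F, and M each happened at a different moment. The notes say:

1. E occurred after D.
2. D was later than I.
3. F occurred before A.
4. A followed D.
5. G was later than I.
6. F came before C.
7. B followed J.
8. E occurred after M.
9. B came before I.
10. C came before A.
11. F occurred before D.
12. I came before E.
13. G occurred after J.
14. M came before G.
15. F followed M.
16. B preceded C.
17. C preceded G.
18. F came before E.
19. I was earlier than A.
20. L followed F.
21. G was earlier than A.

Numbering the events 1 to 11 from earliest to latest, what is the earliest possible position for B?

2

J must come before B — 1 forced predecessor.
Nothing else is forced ahead of B, so its earliest slot is position 1 + 1 = 2.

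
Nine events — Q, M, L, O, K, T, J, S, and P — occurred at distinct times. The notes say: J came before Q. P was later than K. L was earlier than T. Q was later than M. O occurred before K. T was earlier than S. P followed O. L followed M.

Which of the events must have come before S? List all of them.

L, M, T

Directly stated before S: T.
L reaches S via L → T → S.
M reaches S via M → L → T → S.
No chain forces K (or any of the others) ahead of S.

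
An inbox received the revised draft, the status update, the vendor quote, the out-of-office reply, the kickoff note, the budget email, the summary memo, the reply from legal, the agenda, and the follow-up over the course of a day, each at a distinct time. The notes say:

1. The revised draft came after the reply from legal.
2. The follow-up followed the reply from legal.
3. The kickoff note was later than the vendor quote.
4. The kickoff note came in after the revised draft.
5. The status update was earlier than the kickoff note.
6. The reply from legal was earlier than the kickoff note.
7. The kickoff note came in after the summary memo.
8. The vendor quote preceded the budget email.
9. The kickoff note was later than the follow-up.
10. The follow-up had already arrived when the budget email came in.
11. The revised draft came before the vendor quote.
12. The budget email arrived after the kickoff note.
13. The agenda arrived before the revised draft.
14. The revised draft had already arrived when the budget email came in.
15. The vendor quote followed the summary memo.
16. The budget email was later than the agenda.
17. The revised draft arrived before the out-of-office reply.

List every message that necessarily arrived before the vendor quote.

Directly stated before the vendor quote: the revised draft and the summary memo.
The agenda reaches the vendor quote via the agenda → the revised draft → the vendor quote.
The reply from legal reaches the vendor quote via the reply from legal → the revised draft → the vendor quote.
No chain forces the follow-up (or any of the others) ahead of the vendor quote.

the agenda, the reply from legal, the revised draft, the summary memo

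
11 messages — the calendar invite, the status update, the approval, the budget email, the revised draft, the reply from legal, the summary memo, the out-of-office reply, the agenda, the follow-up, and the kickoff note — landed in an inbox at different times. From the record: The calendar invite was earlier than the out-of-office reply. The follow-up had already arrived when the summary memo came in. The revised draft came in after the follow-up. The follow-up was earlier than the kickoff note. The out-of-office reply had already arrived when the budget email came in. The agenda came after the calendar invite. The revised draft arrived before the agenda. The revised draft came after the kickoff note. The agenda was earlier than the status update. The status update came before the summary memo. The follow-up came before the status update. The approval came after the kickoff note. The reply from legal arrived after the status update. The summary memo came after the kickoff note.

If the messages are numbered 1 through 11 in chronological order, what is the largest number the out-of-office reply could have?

The out-of-office reply must come before the budget email — 1 message forced after it.
Everything else can be placed before the out-of-office reply in some valid order, so the out-of-office reply can sit as late as position 11 − 1 = 10.

10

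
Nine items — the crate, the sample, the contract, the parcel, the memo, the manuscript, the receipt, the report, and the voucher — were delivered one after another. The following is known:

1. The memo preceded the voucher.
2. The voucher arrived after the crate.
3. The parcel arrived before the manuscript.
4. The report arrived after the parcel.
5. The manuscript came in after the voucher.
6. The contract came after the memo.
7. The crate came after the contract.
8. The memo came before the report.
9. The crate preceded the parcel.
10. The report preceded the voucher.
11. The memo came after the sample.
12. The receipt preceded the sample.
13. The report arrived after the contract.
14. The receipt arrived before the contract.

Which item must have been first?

the receipt

The receipt has a chain of constraints placing it before every other item, so the receipt must be first.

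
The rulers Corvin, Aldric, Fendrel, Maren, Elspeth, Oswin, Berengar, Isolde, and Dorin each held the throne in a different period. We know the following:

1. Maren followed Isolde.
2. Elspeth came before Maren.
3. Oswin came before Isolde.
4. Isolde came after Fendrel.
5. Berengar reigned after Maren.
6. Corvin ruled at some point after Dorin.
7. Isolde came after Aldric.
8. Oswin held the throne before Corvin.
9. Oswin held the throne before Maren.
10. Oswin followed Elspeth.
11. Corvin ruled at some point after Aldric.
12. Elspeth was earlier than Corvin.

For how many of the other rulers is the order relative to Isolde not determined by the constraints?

Forced before Isolde: Aldric, Elspeth, Fendrel, and Oswin; forced after Isolde: Berengar and Maren.
That leaves Corvin and Dorin with no forced order relative to Isolde — 2.

2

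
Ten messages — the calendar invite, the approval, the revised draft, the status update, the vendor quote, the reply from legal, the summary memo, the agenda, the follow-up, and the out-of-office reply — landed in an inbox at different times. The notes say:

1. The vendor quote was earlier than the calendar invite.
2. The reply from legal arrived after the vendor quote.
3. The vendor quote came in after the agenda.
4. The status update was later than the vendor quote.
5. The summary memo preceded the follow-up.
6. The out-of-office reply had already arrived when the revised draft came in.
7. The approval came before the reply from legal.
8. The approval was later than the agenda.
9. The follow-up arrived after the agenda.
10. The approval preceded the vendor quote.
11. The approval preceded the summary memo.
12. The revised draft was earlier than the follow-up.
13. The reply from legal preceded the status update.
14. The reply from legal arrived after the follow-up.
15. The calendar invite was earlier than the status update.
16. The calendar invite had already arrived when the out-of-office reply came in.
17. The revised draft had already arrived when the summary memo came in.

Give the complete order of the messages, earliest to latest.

the agenda, the approval, the vendor quote, the calendar invite, the out-of-office reply, the revised draft, the summary memo, the follow-up, the reply from legal, the status update

The constraints fix every adjacent pair, so only one ordering works:
the agenda → the approval → the vendor quote → the calendar invite → the out-of-office reply → the revised draft → the summary memo → the follow-up → the reply from legal → the status update.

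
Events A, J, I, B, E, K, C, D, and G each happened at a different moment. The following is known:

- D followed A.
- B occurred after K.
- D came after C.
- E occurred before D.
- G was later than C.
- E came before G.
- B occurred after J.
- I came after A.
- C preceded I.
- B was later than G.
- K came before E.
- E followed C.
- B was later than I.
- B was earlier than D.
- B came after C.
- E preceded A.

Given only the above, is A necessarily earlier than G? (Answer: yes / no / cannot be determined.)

cannot be determined

No chain of stated constraints runs from A to G, and none runs from G to A either.
So the relative order of A and G is not fixed by the given facts.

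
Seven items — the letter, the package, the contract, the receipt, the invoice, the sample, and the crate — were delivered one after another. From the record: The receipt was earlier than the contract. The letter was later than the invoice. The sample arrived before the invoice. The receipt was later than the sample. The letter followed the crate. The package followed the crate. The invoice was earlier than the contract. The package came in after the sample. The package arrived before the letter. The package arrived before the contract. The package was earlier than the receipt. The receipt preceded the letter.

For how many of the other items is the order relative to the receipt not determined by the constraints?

1

Forced before the receipt: the crate, the package, and the sample; forced after the receipt: the contract and the letter.
That leaves the invoice with no forced order relative to the receipt — 1.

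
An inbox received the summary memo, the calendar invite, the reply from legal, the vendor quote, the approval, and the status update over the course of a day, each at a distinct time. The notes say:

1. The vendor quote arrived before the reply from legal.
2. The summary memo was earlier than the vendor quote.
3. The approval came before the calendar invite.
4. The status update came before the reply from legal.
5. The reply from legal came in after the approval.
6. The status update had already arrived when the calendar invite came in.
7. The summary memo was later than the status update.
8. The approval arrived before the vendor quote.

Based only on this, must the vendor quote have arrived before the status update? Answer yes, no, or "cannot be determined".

no

Tracing the constraints gives the status update → the summary memo → the vendor quote, so the status update must come before the vendor quote.
That means the vendor quote cannot be before the status update.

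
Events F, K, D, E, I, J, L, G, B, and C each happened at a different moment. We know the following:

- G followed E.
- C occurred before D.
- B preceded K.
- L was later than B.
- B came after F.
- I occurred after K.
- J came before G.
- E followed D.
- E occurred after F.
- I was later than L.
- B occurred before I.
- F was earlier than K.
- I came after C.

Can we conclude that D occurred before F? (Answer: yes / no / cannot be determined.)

No chain of stated constraints runs from D to F, and none runs from F to D either.
So the relative order of D and F is not fixed by the given facts.

cannot be determined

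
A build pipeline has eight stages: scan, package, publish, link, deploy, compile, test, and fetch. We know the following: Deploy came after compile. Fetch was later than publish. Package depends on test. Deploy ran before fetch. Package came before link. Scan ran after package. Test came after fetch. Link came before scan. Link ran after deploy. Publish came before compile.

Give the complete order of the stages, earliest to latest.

publish, compile, deploy, fetch, test, package, link, scan

The constraints fix every adjacent pair, so only one ordering works:
publish → compile → deploy → fetch → test → package → link → scan.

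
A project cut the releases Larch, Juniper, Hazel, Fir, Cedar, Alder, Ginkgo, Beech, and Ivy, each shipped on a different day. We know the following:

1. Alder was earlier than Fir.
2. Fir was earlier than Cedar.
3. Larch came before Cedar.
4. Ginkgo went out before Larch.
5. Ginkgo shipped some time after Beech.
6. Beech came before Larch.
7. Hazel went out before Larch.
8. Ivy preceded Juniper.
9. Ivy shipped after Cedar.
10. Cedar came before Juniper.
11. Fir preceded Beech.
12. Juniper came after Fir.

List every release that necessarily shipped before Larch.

Directly stated before Larch: Beech, Ginkgo, and Hazel.
Alder reaches Larch via Alder → Fir → Beech → Larch.
Fir reaches Larch via Fir → Beech → Larch.

Alder, Beech, Fir, Ginkgo, Hazel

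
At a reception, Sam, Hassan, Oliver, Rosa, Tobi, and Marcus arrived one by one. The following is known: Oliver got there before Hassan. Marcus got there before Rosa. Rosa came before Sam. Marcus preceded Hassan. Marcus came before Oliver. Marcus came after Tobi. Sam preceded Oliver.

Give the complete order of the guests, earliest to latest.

Tobi, Marcus, Rosa, Sam, Oliver, Hassan

The constraints fix every adjacent pair, so only one ordering works:
Tobi → Marcus → Rosa → Sam → Oliver → Hassan.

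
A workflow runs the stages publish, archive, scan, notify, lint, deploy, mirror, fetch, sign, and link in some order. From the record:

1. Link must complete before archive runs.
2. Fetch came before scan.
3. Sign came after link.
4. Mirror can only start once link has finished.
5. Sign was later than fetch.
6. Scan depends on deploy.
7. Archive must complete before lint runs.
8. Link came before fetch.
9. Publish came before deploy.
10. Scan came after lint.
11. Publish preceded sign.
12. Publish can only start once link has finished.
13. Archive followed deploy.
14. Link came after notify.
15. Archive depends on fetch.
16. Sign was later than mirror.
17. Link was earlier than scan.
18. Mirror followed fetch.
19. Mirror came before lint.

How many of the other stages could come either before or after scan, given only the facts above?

Forced before scan: archive, deploy, fetch, link, lint, mirror, notify, and publish.
That leaves sign with no forced order relative to scan — 1.

1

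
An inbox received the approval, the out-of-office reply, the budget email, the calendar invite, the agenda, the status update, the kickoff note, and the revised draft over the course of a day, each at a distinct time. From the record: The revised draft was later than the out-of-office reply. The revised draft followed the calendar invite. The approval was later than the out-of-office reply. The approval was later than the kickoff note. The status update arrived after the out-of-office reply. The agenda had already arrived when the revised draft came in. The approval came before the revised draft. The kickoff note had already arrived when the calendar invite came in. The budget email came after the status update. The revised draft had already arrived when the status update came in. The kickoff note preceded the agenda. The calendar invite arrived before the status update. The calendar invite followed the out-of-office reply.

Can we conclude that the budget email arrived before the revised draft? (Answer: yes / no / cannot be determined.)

Tracing the constraints gives the revised draft → the status update → the budget email, so the revised draft must come before the budget email.
That means the budget email cannot be before the revised draft.

no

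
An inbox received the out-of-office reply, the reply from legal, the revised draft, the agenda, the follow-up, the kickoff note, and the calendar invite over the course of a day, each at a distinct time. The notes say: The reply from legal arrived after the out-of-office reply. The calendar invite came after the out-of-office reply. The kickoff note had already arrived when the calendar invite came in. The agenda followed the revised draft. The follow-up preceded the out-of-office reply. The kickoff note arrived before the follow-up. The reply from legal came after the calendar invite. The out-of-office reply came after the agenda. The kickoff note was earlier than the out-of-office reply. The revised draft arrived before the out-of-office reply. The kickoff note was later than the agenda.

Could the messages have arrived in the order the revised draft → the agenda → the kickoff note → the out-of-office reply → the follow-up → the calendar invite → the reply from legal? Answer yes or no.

no

The constraints require the follow-up before the out-of-office reply, but in the proposed sequence the out-of-office reply appears ahead of the follow-up. That one violation is enough.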